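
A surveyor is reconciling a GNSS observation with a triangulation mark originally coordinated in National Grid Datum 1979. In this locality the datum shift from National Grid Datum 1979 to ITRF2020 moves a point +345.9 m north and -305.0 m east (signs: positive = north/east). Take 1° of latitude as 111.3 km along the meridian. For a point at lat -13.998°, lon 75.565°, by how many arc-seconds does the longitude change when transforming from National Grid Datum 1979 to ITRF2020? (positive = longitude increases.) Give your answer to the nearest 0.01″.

Δλ = -10.17″

At latitude -13.998°, cos φ = 0.970304.
1° of longitude at this latitude = 111.3 × cos φ = 107.99 km, so Δλ = -305.0 / 107994.9 = -0.0028242° = -10.167″.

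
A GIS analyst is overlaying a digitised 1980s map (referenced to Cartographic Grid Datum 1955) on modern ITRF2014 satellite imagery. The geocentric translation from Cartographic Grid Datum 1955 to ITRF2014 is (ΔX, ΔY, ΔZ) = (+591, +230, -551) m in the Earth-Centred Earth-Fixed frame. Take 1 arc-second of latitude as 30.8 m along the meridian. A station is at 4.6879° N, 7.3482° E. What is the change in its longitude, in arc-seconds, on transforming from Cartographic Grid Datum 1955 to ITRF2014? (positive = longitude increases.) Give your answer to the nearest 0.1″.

sin φ = 0.081728, cos φ = 0.996655, sin λ = 0.127899, cos λ = 0.991787.
East component: ΔE = −sin λ·ΔX + cos λ·ΔY = −(0.127899)(591) + (0.991787)(230) = 152.52 m.
1° of latitude spans 3600 × 30.80 = 110880 m; at latitude φ, 1° of longitude spans that × cos φ = 110509.1 m, so Δλ = 152.52 / 110509.1 × 3600 = 4.969″.

Δλ = 5.0″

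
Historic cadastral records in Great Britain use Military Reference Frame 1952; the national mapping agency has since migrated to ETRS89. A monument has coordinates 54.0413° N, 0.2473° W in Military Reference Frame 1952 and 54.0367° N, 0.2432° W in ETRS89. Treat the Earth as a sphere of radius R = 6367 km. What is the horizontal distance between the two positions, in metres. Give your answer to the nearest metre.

Δφ = 54.0367° − 54.0413° = -0.0046°; Δλ = -0.2432° − -0.2473° = +0.0041°.
1° along a meridian = πR/180 = 111125 m.
ΔN = Δφ × 111125 = -511.2 m; ΔE = Δλ × 111125 × cos(54.0413°) = +0.0041 × 111125 × 0.587202 = 267.5 m.
Distance = √(ΔE² + ΔN²) = √(267.5² + (-511.2)²) = 577.0 m.

577 m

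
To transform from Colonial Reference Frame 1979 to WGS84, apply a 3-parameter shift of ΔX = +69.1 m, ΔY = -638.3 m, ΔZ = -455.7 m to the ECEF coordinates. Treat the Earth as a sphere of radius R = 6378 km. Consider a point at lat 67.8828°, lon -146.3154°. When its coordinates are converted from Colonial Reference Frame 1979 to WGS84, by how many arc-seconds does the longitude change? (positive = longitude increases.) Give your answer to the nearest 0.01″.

Δλ = 48.91″

sin φ = 0.926416, cos φ = 0.376502, sin λ = -0.554621, cos λ = -0.832103.
East component: ΔE = −sin λ·ΔX + cos λ·ΔY = −(-0.554621)(69.1) + (-0.832103)(-638.3) = 569.46 m.
1° of latitude spans πR/180 = 111317 m; at latitude φ, 1° of longitude spans that × cos φ = 41911.2 m, so Δλ = 569.46 / 41911.2 × 3600 = 48.914″.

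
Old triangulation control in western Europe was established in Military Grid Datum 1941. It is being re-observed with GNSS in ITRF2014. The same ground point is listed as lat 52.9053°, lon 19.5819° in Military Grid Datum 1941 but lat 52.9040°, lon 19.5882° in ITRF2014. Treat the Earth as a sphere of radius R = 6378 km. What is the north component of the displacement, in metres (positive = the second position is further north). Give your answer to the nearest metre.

ΔN = -145 m

Δφ = 52.9040° − 52.9053° = -0.0013°; Δλ = 19.5882° − 19.5819° = +0.0063°.
1° along a meridian = πR/180 = 111317 m.
ΔN = Δφ × 111317 = -144.7 m; ΔE = Δλ × 111317 × cos(52.9053°) = +0.0063 × 111317 × 0.603134 = 423.0 m.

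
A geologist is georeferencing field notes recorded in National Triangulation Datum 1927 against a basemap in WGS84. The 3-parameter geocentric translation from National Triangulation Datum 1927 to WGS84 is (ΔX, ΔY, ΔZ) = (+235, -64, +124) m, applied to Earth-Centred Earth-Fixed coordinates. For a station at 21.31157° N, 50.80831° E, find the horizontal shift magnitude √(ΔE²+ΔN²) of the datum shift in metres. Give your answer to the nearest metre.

At φ = 21.31157°, λ = 50.80831°: sin φ = 0.363439, cos φ = 0.931618, sin λ = 0.775036, cos λ = 0.631917.
ΔE = −sin λ·ΔX + cos λ·ΔY = −(0.775036)·(235) + (0.631917)·(-64) = -222.58 m.
ΔN = −sin φ cos λ·ΔX − sin φ sin λ·ΔY + cos φ·ΔZ = −(0.363439)(0.631917)(235) − (0.363439)(0.775036)(-64) + (0.931618)(124) = 79.58 m.
Horizontal magnitude = √(ΔE² + ΔN²) = √((-222.58)² + 79.58²) = 236.37 m.

236 m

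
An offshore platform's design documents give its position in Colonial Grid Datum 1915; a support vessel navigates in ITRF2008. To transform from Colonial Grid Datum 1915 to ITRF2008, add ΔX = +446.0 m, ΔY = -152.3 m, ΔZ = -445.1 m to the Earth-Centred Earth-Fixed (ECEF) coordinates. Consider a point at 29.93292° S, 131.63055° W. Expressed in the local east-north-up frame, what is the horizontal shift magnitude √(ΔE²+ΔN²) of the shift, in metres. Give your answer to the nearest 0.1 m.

At φ = -29.93292°, λ = -131.63055°: sin φ = -0.498986, cos φ = 0.866610, sin λ = -0.747444, cos λ = -0.664325.
ΔE = −sin λ·ΔX + cos λ·ΔY = −(-0.747444)·(446.0) + (-0.664325)·(-152.3) = 434.54 m.
ΔN = −sin φ cos λ·ΔX − sin φ sin λ·ΔY + cos φ·ΔZ = −(-0.498986)(-0.664325)(446.0) − (-0.498986)(-0.747444)(-152.3) + (0.866610)(-445.1) = -476.77 m.
Horizontal magnitude = √(ΔE² + ΔN²) = √(434.54² + (-476.77)²) = 645.08 m.

645.1 m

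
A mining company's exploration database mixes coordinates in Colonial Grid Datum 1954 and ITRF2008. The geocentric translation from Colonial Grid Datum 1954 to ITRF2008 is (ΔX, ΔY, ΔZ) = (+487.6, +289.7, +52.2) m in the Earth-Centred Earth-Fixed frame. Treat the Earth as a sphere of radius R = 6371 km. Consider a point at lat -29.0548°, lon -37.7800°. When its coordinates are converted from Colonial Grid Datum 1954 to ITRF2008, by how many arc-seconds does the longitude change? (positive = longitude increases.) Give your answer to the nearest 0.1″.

Δλ = 19.5″

sin φ = -0.485646, cos φ = 0.874156, sin λ = -0.612631, cos λ = 0.790369.
East component: ΔE = −sin λ·ΔX + cos λ·ΔY = −(-0.612631)(487.6) + (0.790369)(289.7) = 527.69 m.
1° of latitude spans πR/180 = 111195 m; at latitude φ, 1° of longitude spans that × cos φ = 97201.7 m, so Δλ = 527.69 / 97201.7 × 3600 = 19.544″.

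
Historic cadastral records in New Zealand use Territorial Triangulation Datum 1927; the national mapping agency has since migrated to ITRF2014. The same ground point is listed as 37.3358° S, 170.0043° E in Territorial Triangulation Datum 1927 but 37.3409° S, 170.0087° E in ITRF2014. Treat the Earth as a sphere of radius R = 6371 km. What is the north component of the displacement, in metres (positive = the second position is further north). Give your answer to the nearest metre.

ΔN = -567 m

Δφ = -37.3409° − -37.3358° = -0.0051°; Δλ = 170.0087° − 170.0043° = +0.0044°.
1° along a meridian = πR/180 = 111195 m.
ΔN = Δφ × 111195 = -567.1 m; ΔE = Δλ × 111195 × cos(-37.3358°) = +0.0044 × 111195 × 0.795095 = 389.0 m.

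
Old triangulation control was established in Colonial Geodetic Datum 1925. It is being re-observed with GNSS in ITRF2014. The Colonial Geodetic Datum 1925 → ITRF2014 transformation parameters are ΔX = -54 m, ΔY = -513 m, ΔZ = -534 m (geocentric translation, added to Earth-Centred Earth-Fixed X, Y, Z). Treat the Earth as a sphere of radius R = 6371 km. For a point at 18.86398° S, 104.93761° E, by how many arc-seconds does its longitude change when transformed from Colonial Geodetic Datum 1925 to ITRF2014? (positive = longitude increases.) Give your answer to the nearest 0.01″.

Δλ = 6.31″

sin φ = -0.323323, cos φ = 0.946289, sin λ = 0.966207, cos λ = -0.257767.
East component: ΔE = −sin λ·ΔX + cos λ·ΔY = −(0.966207)(-54) + (-0.257767)(-513) = 184.41 m.
1° of latitude spans πR/180 = 111195 m; at latitude φ, 1° of longitude spans that × cos φ = 105222.5 m, so Δλ = 184.41 / 105222.5 × 3600 = 6.309″.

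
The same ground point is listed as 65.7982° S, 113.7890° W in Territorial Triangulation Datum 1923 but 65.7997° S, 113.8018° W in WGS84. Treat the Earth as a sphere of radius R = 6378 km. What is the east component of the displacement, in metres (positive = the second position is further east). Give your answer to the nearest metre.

ΔE = -584 m

Δφ = -65.7997° − -65.7982° = -0.0015°; Δλ = -113.8018° − -113.7890° = -0.0128°.
1° along a meridian = πR/180 = 111317 m.
ΔN = Δφ × 111317 = -167.0 m; ΔE = Δλ × 111317 × cos(-65.7982°) = -0.0128 × 111317 × 0.409952 = -584.1 m.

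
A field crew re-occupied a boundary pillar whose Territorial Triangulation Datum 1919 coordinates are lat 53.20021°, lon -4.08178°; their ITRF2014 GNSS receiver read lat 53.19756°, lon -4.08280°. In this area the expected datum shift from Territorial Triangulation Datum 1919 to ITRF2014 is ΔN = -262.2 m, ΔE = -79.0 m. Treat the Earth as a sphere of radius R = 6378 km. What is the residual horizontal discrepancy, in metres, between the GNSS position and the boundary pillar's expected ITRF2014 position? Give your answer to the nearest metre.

35 m

Observed coordinate differences: Δφ = -0.00265°, Δλ = -0.00102°.
Converting to metres (1° lat = 111317 m, cos φ = 0.599021): observed ΔN = -295.0 m, observed ΔE = -68.0 m.
Subtracting the expected shift leaves a residual of -295.0 − (-262.2) = -32.8 m north and -68.0 − (-79.0) = 11.0 m east.
Residual distance = √((-32.8)² + 11.0²) = 34.6 m.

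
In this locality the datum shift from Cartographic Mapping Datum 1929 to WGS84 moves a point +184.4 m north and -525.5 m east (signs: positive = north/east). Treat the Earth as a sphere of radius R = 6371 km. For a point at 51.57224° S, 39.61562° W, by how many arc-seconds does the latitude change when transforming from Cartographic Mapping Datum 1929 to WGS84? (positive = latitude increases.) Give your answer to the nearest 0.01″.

On a sphere of radius R, 1 rad of latitude = R, so Δφ = ΔN / R = 184.4 / 6371000 = 2.8944e-05 rad = 5.970″.

Δφ = 5.97″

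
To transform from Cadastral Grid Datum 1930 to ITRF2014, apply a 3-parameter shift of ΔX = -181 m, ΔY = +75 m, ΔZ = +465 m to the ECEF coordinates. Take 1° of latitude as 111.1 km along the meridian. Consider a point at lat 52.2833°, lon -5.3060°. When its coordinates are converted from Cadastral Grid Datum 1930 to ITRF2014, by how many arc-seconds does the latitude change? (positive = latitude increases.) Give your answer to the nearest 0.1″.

Δφ = 14.0″

sin φ = 0.791045, cos φ = 0.611758, sin λ = -0.092475, cos λ = 0.995715.
North component: ΔN = −sin φ cos λ·ΔX − sin φ sin λ·ΔY + cos φ·ΔZ = −(0.791045)(0.995715)(-181) − (0.791045)(-0.092475)(75) + (0.611758)(465) = 432.52 m.
1° of latitude spans 111100 m, so Δφ = 432.52 / 111100 × 3600 = 14.015″.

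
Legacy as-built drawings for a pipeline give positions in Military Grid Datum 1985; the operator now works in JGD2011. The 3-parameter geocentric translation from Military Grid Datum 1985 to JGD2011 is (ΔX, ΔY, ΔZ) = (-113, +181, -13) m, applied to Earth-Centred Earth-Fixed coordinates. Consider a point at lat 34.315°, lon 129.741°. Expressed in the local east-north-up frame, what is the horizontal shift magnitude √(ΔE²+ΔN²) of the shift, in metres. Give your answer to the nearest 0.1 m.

The local east axis at (φ, λ) is (−sin λ, cos λ, 0), so ΔE = −sin(129.741°)·(-113) + cos(129.741°)·181 = -28.83 m.
The local north axis is (−sin φ cos λ, −sin φ sin λ, cos φ), giving ΔN = -40.726 − 78.461 − 10.737 = -129.92 m.
Horizontal magnitude = √(ΔE² + ΔN²) = √((-28.83)² + (-129.92)²) = 133.08 m.

133.1 m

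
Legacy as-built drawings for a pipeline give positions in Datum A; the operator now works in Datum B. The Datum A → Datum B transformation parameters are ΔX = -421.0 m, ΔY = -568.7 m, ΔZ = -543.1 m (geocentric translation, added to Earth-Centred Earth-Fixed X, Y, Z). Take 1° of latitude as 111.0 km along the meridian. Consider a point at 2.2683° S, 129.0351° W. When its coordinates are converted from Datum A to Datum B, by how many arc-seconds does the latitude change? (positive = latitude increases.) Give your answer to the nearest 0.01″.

sin φ = -0.039579, cos φ = 0.999216, sin λ = -0.776760, cos λ = -0.629796.
North component: ΔN = −sin φ cos λ·ΔX − sin φ sin λ·ΔY + cos φ·ΔZ = −(-0.039579)(-0.629796)(-421.0) − (-0.039579)(-0.776760)(-568.7) + (0.999216)(-543.1) = -514.70 m.
1° of latitude spans 111000 m, so Δφ = -514.70 / 111000 × 3600 = -16.693″.

Δφ = -16.69″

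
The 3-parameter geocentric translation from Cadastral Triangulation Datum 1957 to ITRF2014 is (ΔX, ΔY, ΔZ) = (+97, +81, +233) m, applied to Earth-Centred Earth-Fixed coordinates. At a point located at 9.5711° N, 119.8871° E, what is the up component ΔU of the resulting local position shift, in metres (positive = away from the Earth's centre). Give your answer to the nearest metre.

ΔU = 60 m

At φ = 9.5711°, λ = 119.8871°: sin φ = 0.166271, cos φ = 0.986080, sin λ = 0.867009, cos λ = -0.498293.
ΔU = cos φ cos λ·ΔX + cos φ sin λ·ΔY + sin φ·ΔZ = (0.986080)(-0.498293)(97) + (0.986080)(0.867009)(81) + (0.166271)(233) = 60.33 m.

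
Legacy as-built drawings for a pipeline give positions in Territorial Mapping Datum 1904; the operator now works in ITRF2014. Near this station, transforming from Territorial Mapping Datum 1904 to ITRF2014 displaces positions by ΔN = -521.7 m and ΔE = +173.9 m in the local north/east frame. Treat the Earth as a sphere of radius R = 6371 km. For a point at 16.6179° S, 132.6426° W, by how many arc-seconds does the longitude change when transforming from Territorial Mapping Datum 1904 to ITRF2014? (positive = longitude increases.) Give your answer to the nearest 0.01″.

Δλ = 5.88″

At latitude -16.6179°, cos φ = 0.958233.
One radian of longitude at latitude φ spans R cos φ, so Δλ = ΔE / (R cos φ) = 173.9 / (6371000 × 0.958233) = 2.8485e-05 rad = 5.876″.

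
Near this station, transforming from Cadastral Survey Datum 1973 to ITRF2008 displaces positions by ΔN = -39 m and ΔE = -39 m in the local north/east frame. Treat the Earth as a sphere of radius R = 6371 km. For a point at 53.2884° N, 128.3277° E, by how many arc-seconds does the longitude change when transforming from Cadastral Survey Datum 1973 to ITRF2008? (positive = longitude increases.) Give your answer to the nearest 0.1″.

At latitude 53.2884°, cos φ = 0.597787.
One radian of longitude at latitude φ spans R cos φ, so Δλ = ΔE / (R cos φ) = -39.0 / (6371000 × 0.597787) = -1.0240e-05 rad = -2.112″.

Δλ = -2.1″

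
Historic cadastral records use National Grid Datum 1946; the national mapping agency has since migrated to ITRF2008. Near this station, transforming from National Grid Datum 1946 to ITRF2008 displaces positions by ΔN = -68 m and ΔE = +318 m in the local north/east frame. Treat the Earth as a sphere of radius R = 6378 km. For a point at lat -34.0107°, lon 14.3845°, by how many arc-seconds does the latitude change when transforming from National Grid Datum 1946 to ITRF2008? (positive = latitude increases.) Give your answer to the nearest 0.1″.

Δφ = -2.2″

On a sphere of radius R, 1 rad of latitude = R, so Δφ = ΔN / R = -68.0 / 6378000 = -1.0662e-05 rad = -2.199″.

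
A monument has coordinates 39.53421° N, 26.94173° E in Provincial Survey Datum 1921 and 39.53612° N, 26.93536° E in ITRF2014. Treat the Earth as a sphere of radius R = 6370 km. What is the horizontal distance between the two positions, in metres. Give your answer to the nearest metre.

586 m

Δφ = 39.53612° − 39.53421° = +0.00191°; Δλ = 26.93536° − 26.94173° = -0.00637°.
1° along a meridian = πR/180 = 111177 m.
ΔN = Δφ × 111177 = 212.3 m; ΔE = Δλ × 111177 × cos(39.53421°) = -0.00637 × 111177 × 0.771245 = -546.2 m.
Distance = √(ΔE² + ΔN²) = √((-546.2)² + 212.3²) = 586.0 m.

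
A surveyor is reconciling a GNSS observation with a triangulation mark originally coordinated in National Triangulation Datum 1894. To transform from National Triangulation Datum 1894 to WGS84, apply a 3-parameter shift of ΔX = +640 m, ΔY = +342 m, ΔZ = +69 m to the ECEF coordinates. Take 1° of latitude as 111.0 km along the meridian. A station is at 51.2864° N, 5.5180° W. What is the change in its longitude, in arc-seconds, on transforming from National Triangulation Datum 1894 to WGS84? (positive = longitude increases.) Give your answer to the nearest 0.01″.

Δλ = 20.84″

sin φ = 0.780282, cos φ = 0.625428, sin λ = -0.096158, cos λ = 0.995366.
East component: ΔE = −sin λ·ΔX + cos λ·ΔY = −(-0.096158)(640) + (0.995366)(342) = 401.96 m.
1° of latitude spans 111000 m; at latitude φ, 1° of longitude spans that × cos φ = 69422.5 m, so Δλ = 401.96 / 69422.5 × 3600 = 20.844″.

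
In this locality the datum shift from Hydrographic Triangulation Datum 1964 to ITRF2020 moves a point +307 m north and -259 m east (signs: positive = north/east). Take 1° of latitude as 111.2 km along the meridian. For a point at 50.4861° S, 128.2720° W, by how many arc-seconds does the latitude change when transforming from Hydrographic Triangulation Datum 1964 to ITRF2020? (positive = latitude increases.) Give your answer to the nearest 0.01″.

Δφ = 9.94″

1° of latitude = 111.2 km, so Δφ = 307.0 / 111200 = 0.0027608° = 9.939″.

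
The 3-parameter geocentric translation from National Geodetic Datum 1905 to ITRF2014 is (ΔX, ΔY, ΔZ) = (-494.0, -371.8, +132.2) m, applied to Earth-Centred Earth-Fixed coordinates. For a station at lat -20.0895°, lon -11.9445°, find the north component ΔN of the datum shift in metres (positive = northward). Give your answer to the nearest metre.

At φ = -20.0895°, λ = -11.9445°: sin φ = -0.343488, cos φ = 0.939157, sin λ = -0.206964, cos λ = 0.978349.
ΔN = −sin φ cos λ·ΔX − sin φ sin λ·ΔY + cos φ·ΔZ = −(-0.343488)(0.978349)(-494.0) − (-0.343488)(-0.206964)(-371.8) + (0.939157)(132.2) = -15.42 m.

ΔN = -15 m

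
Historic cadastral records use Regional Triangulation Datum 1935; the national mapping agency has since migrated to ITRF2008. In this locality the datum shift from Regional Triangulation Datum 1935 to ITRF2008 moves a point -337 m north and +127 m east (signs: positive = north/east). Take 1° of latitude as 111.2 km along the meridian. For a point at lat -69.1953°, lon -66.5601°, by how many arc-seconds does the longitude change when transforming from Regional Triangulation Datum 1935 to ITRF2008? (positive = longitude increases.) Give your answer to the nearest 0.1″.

Δλ = 11.6″

At latitude -69.1953°, cos φ = 0.355184.
1° of longitude at this latitude = 111.2 × cos φ = 39.50 km, so Δλ = 127.0 / 39496.4 = 0.0032155° = 11.576″.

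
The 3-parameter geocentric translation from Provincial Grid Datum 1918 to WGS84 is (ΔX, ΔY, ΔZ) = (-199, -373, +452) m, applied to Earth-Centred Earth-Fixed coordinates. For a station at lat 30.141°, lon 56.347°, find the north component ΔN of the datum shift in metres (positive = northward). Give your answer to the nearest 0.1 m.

ΔN = 602.2 m

The local north axis is (−sin φ cos λ, −sin φ sin λ, cos φ), giving ΔN = 55.374 + 155.906 + 390.886 = 602.17 m.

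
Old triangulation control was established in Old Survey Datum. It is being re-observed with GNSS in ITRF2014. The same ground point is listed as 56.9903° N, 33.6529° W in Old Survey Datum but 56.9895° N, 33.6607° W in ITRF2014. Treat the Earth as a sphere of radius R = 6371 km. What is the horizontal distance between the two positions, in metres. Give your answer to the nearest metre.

Δφ = 56.9895° − 56.9903° = -0.0008°; Δλ = -33.6607° − -33.6529° = -0.0078°.
1° along a meridian = πR/180 = 111195 m.
ΔN = Δφ × 111195 = -89.0 m; ΔE = Δλ × 111195 × cos(56.9903°) = -0.0078 × 111195 × 0.544781 = -472.5 m.
Distance = √(ΔE² + ΔN²) = √((-472.5)² + (-89.0)²) = 480.8 m.

481 m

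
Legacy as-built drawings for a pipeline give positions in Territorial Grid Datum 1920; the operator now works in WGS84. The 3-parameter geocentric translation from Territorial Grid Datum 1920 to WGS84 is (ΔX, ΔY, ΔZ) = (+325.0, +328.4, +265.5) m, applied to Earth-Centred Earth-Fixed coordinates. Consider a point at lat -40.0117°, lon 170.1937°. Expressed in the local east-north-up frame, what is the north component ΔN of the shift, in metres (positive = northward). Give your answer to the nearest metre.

The local north axis is (−sin φ cos λ, −sin φ sin λ, cos φ), giving ΔN = -205.904 + 35.961 + 203.350 = 33.41 m.

ΔN = 33 m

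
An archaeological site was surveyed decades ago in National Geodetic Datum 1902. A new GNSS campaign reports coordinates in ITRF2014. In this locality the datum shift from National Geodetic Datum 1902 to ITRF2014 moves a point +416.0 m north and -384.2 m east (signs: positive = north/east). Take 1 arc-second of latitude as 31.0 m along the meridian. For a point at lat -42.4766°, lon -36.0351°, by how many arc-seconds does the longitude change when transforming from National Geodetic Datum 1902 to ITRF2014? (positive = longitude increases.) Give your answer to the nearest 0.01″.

At latitude -42.4766°, cos φ = 0.737553.
1″ of longitude at this latitude = 31.00 × cos φ = 22.8641 m, so Δλ = -384.2 / 22.8641 = -16.804″.

Δλ = -16.80″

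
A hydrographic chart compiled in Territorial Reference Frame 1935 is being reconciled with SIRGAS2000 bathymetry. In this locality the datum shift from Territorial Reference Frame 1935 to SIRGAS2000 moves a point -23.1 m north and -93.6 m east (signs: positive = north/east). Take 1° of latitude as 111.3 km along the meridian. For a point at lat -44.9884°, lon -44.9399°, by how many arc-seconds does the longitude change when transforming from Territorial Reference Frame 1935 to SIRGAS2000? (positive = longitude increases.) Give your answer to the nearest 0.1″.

At latitude -44.9884°, cos φ = 0.707250.
1° of longitude at this latitude = 111.3 × cos φ = 78.72 km, so Δλ = -93.6 / 78716.9 = -0.0011891° = -4.281″.

Δλ = -4.3″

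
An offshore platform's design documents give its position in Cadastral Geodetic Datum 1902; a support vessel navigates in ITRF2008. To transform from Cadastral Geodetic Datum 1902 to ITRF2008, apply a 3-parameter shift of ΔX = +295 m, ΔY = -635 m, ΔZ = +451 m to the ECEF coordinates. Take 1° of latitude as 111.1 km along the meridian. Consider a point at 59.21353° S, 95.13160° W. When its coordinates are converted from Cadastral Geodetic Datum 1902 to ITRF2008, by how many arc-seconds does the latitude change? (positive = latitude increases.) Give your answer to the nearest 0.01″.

sin φ = -0.859081, cos φ = 0.511840, sin λ = -0.995992, cos λ = -0.089444.
North component: ΔN = −sin φ cos λ·ΔX − sin φ sin λ·ΔY + cos φ·ΔZ = −(-0.859081)(-0.089444)(295) − (-0.859081)(-0.995992)(-635) + (0.511840)(451) = 751.50 m.
1° of latitude spans 111100 m, so Δφ = 751.50 / 111100 × 3600 = 24.351″.

Δφ = 24.35″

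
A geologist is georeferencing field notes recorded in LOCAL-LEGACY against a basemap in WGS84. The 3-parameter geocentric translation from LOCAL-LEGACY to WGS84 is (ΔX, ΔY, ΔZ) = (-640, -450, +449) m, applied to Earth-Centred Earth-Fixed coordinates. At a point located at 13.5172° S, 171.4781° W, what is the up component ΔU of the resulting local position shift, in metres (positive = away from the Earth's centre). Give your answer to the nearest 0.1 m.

At φ = -13.5172°, λ = -171.4781°: sin φ = -0.233737, cos φ = 0.972300, sin λ = -0.148187, cos λ = -0.988959.
ΔU = cos φ cos λ·ΔX + cos φ sin λ·ΔY + sin φ·ΔZ = (0.972300)(-0.988959)(-640) + (0.972300)(-0.148187)(-450) + (-0.233737)(449) = 575.29 m.

ΔU = 575.3 m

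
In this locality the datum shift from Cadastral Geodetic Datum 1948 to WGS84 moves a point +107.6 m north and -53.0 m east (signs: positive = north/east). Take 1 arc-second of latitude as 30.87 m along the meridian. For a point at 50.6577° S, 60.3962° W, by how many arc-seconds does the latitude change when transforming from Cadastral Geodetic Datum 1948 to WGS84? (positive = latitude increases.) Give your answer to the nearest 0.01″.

1″ of latitude = 30.87 m, so Δφ = 107.6 / 30.87 = 3.486″.

Δφ = 3.49″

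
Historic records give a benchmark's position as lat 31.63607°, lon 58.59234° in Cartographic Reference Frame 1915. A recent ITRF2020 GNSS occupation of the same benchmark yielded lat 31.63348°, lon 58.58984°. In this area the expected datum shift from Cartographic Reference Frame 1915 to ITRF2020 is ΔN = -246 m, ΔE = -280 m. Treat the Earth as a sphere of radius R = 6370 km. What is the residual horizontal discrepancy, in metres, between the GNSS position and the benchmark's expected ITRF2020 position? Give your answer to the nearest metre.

Observed coordinate differences: Δφ = -0.00259°, Δλ = -0.00250°.
Converting to metres (1° lat = 111177 m, cos φ = 0.851397): observed ΔN = -287.9 m, observed ΔE = -236.6 m.
Subtracting the expected shift leaves a residual of -287.9 − (-246) = -41.9 m north and -236.6 − (-280) = 43.4 m east.
Residual distance = √((-41.9)² + 43.4²) = 60.3 m.

60 m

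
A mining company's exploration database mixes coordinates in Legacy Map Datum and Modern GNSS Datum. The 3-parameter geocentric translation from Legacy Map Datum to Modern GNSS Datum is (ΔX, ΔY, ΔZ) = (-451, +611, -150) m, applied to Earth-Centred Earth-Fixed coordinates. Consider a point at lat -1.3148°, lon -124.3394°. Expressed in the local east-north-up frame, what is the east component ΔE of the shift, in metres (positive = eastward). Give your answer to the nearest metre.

The local east axis at (φ, λ) is (−sin λ, cos λ, 0), so ΔE = −sin(-124.3394°)·(-451) + cos(-124.3394°)·611 = -717.06 m.

ΔE = -717 m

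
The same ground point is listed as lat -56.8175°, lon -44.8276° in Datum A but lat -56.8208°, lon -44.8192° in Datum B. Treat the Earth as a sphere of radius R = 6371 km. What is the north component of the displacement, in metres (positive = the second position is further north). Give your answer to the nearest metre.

ΔN = -367 m

Δφ = -56.8208° − -56.8175° = -0.0033°; Δλ = -44.8192° − -44.8276° = +0.0084°.
1° along a meridian = πR/180 = 111195 m.
ΔN = Δφ × 111195 = -366.9 m; ΔE = Δλ × 111195 × cos(-56.8175°) = +0.0084 × 111195 × 0.547308 = 511.2 m.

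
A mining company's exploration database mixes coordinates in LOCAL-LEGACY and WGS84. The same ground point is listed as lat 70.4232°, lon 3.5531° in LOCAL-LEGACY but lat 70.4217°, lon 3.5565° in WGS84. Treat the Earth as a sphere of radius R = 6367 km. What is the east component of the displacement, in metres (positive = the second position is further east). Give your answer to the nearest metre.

Δφ = 70.4217° − 70.4232° = -0.0015°; Δλ = 3.5565° − 3.5531° = +0.0034°.
1° along a meridian = πR/180 = 111125 m.
ΔN = Δφ × 111125 = -166.7 m; ΔE = Δλ × 111125 × cos(70.4232°) = +0.0034 × 111125 × 0.335070 = 126.6 m.

ΔE = 127 m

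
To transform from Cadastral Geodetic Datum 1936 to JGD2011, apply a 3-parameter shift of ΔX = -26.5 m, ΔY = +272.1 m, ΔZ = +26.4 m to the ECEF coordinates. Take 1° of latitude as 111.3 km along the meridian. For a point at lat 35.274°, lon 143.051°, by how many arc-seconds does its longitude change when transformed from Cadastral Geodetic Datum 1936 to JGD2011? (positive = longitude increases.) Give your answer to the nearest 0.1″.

Δλ = -8.0″

sin φ = 0.577487, cos φ = 0.816400, sin λ = 0.601104, cos λ = -0.799171.
East component: ΔE = −sin λ·ΔX + cos λ·ΔY = −(0.601104)(-26.5) + (-0.799171)(272.1) = -201.53 m.
1° of latitude spans 111300 m; at latitude φ, 1° of longitude spans that × cos φ = 90865.3 m, so Δλ = -201.53 / 90865.3 × 3600 = -7.984″.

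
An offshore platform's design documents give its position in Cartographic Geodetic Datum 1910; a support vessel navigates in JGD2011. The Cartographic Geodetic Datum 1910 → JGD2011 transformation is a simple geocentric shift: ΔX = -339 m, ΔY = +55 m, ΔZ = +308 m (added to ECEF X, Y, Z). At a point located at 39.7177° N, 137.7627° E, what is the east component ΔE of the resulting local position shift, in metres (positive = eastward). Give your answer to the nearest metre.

ΔE = 187 m

The local east axis at (φ, λ) is (−sin λ, cos λ, 0), so ΔE = −sin(137.7627°)·(-339) + cos(137.7627°)·55 = 187.16 m.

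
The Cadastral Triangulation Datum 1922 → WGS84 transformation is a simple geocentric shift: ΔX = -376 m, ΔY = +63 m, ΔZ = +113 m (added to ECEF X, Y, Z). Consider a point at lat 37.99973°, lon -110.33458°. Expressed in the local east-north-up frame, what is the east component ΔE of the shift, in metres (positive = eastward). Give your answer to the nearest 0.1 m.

ΔE = -374.5 m

At φ = 37.99973°, λ = -110.33458°: sin φ = 0.615658, cos φ = 0.788014, sin λ = -0.937679, cos λ = -0.347502.
ΔE = −sin λ·ΔX + cos λ·ΔY = −(-0.937679)·(-376) + (-0.347502)·(63) = -374.46 m.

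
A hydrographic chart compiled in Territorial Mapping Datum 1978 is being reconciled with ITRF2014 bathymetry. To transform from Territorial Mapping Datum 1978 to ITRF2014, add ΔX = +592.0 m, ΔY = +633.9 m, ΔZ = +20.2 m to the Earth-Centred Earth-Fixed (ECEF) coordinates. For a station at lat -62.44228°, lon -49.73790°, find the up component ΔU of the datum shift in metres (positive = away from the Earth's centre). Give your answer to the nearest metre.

The local up (radial) axis is (cos φ cos λ, cos φ sin λ, sin φ), giving ΔU = 177.007 − 223.792 − 17.908 = -64.69 m.

ΔU = -65 m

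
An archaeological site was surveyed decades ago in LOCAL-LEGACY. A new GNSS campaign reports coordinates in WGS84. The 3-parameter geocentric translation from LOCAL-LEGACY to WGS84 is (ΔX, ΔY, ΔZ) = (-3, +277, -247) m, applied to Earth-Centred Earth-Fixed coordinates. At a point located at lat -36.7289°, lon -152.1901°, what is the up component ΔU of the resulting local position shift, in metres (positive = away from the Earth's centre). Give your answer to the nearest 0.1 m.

The local up (radial) axis is (cos φ cos λ, cos φ sin λ, sin φ), giving ΔU = 2.127 − 103.576 + 147.713 = 46.26 m.

ΔU = 46.3 m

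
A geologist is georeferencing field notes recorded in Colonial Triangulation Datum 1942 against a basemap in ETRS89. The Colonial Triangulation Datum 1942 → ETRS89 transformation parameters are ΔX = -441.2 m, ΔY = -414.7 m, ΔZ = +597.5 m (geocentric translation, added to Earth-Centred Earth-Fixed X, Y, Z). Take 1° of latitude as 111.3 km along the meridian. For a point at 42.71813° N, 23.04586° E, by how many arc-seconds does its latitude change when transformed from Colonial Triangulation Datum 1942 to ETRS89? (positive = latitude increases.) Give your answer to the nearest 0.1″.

Δφ = 26.7″

sin φ = 0.678392, cos φ = 0.734700, sin λ = 0.391468, cos λ = 0.920192.
North component: ΔN = −sin φ cos λ·ΔX − sin φ sin λ·ΔY + cos φ·ΔZ = −(0.678392)(0.920192)(-441.2) − (0.678392)(0.391468)(-414.7) + (0.734700)(597.5) = 824.53 m.
1° of latitude spans 111300 m, so Δφ = 824.53 / 111300 × 3600 = 26.670″.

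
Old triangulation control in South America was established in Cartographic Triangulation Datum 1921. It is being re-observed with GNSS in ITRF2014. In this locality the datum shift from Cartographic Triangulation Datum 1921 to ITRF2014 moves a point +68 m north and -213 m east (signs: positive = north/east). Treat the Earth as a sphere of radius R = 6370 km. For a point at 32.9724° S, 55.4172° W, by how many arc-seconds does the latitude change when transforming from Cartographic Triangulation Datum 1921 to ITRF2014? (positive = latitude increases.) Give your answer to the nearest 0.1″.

Δφ = 2.2″

On a sphere of radius R, 1 rad of latitude = R, so Δφ = ΔN / R = 68.0 / 6370000 = 1.0675e-05 rad = 2.202″.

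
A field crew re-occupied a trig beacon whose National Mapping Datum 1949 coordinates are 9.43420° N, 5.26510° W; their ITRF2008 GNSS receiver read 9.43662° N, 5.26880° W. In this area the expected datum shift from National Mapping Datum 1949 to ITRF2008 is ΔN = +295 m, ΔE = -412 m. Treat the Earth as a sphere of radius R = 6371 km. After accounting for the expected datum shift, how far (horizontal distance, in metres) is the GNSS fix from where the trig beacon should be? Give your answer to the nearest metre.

Observed coordinate differences: Δφ = +0.00242°, Δλ = -0.00370°.
Converting to metres (1° lat = 111195 m, cos φ = 0.986474): observed ΔN = 269.1 m, observed ΔE = -405.9 m.
Subtracting the expected shift leaves a residual of 269.1 − (295) = -25.9 m north and -405.9 − (-412) = 6.1 m east.
Residual distance = √((-25.9)² + 6.1²) = 26.6 m.

27 m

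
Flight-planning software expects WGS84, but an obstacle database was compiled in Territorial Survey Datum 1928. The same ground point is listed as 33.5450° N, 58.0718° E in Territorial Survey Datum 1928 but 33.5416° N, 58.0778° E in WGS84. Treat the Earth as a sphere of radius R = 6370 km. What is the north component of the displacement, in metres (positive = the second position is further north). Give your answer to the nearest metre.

ΔN = -378 m

Δφ = 33.5416° − 33.5450° = -0.0034°; Δλ = 58.0778° − 58.0718° = +0.0060°.
1° along a meridian = πR/180 = 111177 m.
ΔN = Δφ × 111177 = -378.0 m; ΔE = Δλ × 111177 × cos(33.5450°) = +0.0060 × 111177 × 0.833452 = 556.0 m.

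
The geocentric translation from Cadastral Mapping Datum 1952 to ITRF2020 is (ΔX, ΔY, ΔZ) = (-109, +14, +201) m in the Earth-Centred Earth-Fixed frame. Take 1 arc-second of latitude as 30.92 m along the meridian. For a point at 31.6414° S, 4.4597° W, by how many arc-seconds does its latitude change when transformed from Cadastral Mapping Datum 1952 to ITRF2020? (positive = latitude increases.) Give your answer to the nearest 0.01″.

sin φ = -0.524601, cos φ = 0.851348, sin λ = -0.077758, cos λ = 0.996972.
North component: ΔN = −sin φ cos λ·ΔX − sin φ sin λ·ΔY + cos φ·ΔZ = −(-0.524601)(0.996972)(-109) − (-0.524601)(-0.077758)(14) + (0.851348)(201) = 113.54 m.
1° of latitude spans 3600 × 30.92 = 111312 m, so Δφ = 113.54 / 111312 × 3600 = 3.672″.

Δφ = 3.67″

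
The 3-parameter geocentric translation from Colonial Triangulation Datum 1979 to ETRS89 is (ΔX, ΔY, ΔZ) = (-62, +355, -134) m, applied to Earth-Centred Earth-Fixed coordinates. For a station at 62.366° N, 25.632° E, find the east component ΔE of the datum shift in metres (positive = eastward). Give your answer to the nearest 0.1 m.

ΔE = 346.9 m

The local east axis at (φ, λ) is (−sin λ, cos λ, 0), so ΔE = −sin(25.632°)·(-62) + cos(25.632°)·355 = 346.89 m.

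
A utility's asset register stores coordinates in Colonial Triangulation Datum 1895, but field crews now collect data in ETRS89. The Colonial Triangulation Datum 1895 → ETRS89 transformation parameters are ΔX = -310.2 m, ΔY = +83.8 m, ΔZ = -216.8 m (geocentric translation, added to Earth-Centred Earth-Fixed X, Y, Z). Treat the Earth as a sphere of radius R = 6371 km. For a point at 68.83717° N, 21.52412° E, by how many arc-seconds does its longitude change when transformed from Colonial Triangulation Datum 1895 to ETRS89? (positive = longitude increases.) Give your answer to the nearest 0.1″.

Δλ = 17.2″

sin φ = 0.932558, cos φ = 0.361020, sin λ = 0.366893, cos λ = 0.930263.
East component: ΔE = −sin λ·ΔX + cos λ·ΔY = −(0.366893)(-310.2) + (0.930263)(83.8) = 191.77 m.
1° of latitude spans πR/180 = 111195 m; at latitude φ, 1° of longitude spans that × cos φ = 40143.6 m, so Δλ = 191.77 / 40143.6 × 3600 = 17.197″.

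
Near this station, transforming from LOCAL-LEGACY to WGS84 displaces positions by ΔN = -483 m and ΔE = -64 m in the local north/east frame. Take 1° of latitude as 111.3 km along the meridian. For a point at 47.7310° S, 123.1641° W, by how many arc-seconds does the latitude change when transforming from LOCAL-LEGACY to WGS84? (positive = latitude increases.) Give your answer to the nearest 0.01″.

Δφ = -15.62″

1° of latitude = 111.3 km, so Δφ = -483.0 / 111300 = -0.0043396° = -15.623″.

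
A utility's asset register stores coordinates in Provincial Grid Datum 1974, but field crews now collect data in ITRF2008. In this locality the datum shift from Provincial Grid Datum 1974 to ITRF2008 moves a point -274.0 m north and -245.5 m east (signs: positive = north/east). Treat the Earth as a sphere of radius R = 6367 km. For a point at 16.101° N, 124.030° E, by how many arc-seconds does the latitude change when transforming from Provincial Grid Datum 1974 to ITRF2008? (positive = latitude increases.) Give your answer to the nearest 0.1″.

Δφ = -8.9″

On a sphere of radius R, 1 rad of latitude = R, so Δφ = ΔN / R = -274.0 / 6367000 = -4.3034e-05 rad = -8.876″.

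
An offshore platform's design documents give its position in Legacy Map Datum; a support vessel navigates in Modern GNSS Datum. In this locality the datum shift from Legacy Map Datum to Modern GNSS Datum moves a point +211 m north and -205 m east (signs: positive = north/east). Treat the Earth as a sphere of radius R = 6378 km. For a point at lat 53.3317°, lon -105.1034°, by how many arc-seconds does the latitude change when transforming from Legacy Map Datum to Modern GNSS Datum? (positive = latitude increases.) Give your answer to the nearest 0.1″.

Δφ = 6.8″

On a sphere of radius R, 1 rad of latitude = R, so Δφ = ΔN / R = 211.0 / 6378000 = 3.3082e-05 rad = 6.824″.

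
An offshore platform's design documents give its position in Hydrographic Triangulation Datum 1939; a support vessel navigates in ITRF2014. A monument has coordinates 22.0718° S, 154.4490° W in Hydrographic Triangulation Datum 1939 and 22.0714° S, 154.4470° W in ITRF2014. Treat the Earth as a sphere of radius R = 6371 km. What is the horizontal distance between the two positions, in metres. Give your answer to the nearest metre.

Δφ = -22.0714° − -22.0718° = +0.0004°; Δλ = -154.4470° − -154.4490° = +0.0020°.
1° along a meridian = πR/180 = 111195 m.
ΔN = Δφ × 111195 = 44.5 m; ΔE = Δλ × 111195 × cos(-22.0718°) = +0.0020 × 111195 × 0.926714 = 206.1 m.
Distance = √(ΔE² + ΔN²) = √(206.1² + 44.5²) = 210.8 m.

211 m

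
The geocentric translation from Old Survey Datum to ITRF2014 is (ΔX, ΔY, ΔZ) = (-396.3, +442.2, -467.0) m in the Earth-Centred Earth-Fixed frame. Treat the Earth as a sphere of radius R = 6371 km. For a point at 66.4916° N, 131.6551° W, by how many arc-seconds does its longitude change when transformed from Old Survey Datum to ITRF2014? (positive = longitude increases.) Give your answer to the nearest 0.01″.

Δλ = -47.89″

sin φ = 0.917002, cos φ = 0.398884, sin λ = -0.747159, cos λ = -0.664645.
East component: ΔE = −sin λ·ΔX + cos λ·ΔY = −(-0.747159)(-396.3) + (-0.664645)(442.2) = -590.01 m.
1° of latitude spans πR/180 = 111195 m; at latitude φ, 1° of longitude spans that × cos φ = 44353.8 m, so Δλ = -590.01 / 44353.8 × 3600 = -47.888″.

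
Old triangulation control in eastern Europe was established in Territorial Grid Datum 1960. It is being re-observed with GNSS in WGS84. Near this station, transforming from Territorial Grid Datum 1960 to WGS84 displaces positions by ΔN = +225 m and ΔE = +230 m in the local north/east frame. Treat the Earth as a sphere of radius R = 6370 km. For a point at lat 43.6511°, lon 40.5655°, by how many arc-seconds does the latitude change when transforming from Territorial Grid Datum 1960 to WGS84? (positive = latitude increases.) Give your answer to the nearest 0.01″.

Δφ = 7.29″

On a sphere of radius R, 1 rad of latitude = R, so Δφ = ΔN / R = 225.0 / 6370000 = 3.5322e-05 rad = 7.286″.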